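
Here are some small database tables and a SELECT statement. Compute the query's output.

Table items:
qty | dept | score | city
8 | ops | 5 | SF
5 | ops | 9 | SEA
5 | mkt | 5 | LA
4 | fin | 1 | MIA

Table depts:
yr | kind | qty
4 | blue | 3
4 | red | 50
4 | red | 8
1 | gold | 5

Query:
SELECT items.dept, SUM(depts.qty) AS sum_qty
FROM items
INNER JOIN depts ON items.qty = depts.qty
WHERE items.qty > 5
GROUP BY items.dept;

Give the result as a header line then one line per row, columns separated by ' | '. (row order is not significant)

== RESULT ==
items.dept | sum_qty
ops | 8

Derivation:
After JOIN depts (3 rows):
items.qty | items.dept | items.score | items.city | depts.yr | depts.kind | depts.qty
8 | ops | 5 | SF | 4 | red | 8
5 | ops | 9 | SEA | 1 | gold | 5
5 | mkt | 5 | LA | 1 | gold | 5
After WHERE (1 rows):
items.qty | items.dept | items.score | items.city | depts.yr | depts.kind | depts.qty
8 | ops | 5 | SF | 4 | red | 8
After GROUP BY (1 rows):
items.dept | sum_qty
ops | 8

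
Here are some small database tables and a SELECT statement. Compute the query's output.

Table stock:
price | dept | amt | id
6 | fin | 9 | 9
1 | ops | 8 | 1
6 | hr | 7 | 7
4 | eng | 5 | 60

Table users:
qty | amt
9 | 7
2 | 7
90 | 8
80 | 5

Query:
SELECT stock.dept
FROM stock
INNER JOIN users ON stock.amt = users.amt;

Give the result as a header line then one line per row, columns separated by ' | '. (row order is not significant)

== RESULT ==
stock.dept
ops
hr
hr
eng

Derivation:
After JOIN users (4 rows):
stock.price | stock.dept | stock.amt | stock.id | users.qty | users.amt
1 | ops | 8 | 1 | 90 | 8
6 | hr | 7 | 7 | 9 | 7
6 | hr | 7 | 7 | 2 | 7
4 | eng | 5 | 60 | 80 | 5
After SELECT (4 rows):
stock.dept
ops
hr
hr
eng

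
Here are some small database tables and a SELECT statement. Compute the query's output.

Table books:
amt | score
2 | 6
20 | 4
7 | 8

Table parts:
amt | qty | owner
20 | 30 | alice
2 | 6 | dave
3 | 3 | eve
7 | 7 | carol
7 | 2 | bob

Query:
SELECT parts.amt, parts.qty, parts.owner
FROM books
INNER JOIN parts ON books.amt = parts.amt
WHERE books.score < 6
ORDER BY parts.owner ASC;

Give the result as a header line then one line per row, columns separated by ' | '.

== RESULT ==
parts.amt | parts.qty | parts.owner
20 | 30 | alice

Derivation:
After JOIN parts (4 rows):
books.amt | books.score | parts.amt | parts.qty | parts.owner
2 | 6 | 2 | 6 | dave
20 | 4 | 20 | 30 | alice
7 | 8 | 7 | 7 | carol
7 | 8 | 7 | 2 | bob
After WHERE (1 rows):
books.amt | books.score | parts.amt | parts.qty | parts.owner
20 | 4 | 20 | 30 | alice
After SELECT (1 rows):
parts.amt | parts.qty | parts.owner
20 | 30 | alice
After ORDER BY (1 rows):
parts.amt | parts.qty | parts.owner
20 | 30 | alice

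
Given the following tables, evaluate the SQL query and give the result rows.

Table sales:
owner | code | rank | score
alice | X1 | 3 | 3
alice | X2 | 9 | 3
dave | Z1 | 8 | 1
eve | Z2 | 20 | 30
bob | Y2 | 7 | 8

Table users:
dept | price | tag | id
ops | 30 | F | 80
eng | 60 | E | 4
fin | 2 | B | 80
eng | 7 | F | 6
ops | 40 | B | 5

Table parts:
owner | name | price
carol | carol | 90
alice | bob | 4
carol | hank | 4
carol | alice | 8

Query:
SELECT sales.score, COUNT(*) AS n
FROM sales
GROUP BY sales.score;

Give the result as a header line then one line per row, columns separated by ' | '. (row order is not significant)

After GROUP BY (4 rows):
sales.score | n
3 | 2
1 | 1
30 | 1
8 | 1

== RESULT ==
sales.score | n
3 | 2
1 | 1
30 | 1
8 | 1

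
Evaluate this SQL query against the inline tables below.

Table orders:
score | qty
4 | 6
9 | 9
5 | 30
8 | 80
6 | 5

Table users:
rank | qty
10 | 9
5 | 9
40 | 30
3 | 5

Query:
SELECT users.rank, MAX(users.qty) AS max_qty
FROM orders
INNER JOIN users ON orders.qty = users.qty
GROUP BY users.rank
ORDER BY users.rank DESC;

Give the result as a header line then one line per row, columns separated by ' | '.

== RESULT ==
users.rank | max_qty
40 | 30
10 | 9
5 | 9
3 | 5

Derivation:
After JOIN users (4 rows):
orders.score | orders.qty | users.rank | users.qty
9 | 9 | 10 | 9
9 | 9 | 5 | 9
5 | 30 | 40 | 30
6 | 5 | 3 | 5
After GROUP BY (4 rows):
users.rank | max_qty
10 | 9
5 | 9
40 | 30
3 | 5
After ORDER BY (4 rows):
users.rank | max_qty
40 | 30
10 | 9
5 | 9
3 | 5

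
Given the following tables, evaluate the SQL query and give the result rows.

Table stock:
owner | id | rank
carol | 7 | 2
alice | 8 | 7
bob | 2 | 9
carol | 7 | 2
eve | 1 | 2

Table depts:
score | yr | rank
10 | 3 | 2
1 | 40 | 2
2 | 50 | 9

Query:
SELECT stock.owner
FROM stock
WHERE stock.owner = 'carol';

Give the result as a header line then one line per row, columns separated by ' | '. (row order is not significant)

== RESULT ==
stock.owner
carol
carol

Derivation:
After WHERE (2 rows):
stock.owner | stock.id | stock.rank
carol | 7 | 2
carol | 7 | 2
After SELECT (2 rows):
stock.owner
carol
carol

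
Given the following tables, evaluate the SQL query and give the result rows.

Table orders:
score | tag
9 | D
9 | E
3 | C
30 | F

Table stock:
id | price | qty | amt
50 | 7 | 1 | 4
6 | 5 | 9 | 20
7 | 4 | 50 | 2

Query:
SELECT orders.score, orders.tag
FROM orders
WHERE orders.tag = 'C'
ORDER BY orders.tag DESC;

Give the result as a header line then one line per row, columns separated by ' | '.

After WHERE (1 rows):
orders.score | orders.tag
3 | C
After SELECT (1 rows):
orders.score | orders.tag
3 | C
After ORDER BY (1 rows):
orders.score | orders.tag
3 | C

== RESULT ==
orders.score | orders.tag
3 | C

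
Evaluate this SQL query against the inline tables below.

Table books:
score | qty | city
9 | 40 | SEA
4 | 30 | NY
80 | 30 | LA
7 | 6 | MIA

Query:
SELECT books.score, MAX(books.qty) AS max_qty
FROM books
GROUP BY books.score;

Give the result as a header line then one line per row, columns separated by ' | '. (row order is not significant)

== RESULT ==
books.score | max_qty
9 | 40
4 | 30
80 | 30
7 | 6

Derivation:
After GROUP BY (4 rows):
books.score | max_qty
9 | 40
4 | 30
80 | 30
7 | 6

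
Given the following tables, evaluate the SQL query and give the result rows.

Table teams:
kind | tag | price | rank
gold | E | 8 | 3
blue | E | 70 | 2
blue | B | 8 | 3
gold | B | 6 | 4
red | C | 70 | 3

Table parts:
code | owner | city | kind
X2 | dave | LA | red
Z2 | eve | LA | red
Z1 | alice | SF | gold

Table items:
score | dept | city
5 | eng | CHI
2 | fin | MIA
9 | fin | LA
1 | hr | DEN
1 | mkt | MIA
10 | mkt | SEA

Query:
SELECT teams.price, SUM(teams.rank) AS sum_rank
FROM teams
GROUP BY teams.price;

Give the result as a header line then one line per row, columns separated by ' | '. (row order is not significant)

After GROUP BY (3 rows):
teams.price | sum_rank
8 | 6
70 | 5
6 | 4

== RESULT ==
teams.price | sum_rank
8 | 6
70 | 5
6 | 4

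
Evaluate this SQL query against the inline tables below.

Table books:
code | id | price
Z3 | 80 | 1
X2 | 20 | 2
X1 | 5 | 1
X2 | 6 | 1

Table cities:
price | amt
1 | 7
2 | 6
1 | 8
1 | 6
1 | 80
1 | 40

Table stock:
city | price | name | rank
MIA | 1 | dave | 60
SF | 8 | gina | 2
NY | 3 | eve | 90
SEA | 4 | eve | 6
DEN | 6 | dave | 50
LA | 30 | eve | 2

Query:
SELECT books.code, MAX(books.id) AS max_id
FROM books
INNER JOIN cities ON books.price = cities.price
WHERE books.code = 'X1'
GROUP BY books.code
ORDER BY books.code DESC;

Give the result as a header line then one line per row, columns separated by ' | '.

After JOIN cities (16 rows):
books.code | books.id | books.price | cities.price | cities.amt
Z3 | 80 | 1 | 1 | 7
Z3 | 80 | 1 | 1 | 8
Z3 | 80 | 1 | 1 | 6
Z3 | 80 | 1 | 1 | 80
Z3 | 80 | 1 | 1 | 40
X2 | 20 | 2 | 2 | 6
X1 | 5 | 1 | 1 | 7
X1 | 5 | 1 | 1 | 8
X1 | 5 | 1 | 1 | 6
X1 | 5 | 1 | 1 | 80
X1 | 5 | 1 | 1 | 40
X2 | 6 | 1 | 1 | 7
X2 | 6 | 1 | 1 | 8
X2 | 6 | 1 | 1 | 6
X2 | 6 | 1 | 1 | 80
X2 | 6 | 1 | 1 | 40
After WHERE (5 rows):
books.code | books.id | books.price | cities.price | cities.amt
X1 | 5 | 1 | 1 | 7
X1 | 5 | 1 | 1 | 8
X1 | 5 | 1 | 1 | 6
X1 | 5 | 1 | 1 | 80
X1 | 5 | 1 | 1 | 40
After GROUP BY (1 rows):
books.code | max_id
X1 | 5
After ORDER BY (1 rows):
books.code | max_id
X1 | 5

== RESULT ==
books.code | max_id
X1 | 5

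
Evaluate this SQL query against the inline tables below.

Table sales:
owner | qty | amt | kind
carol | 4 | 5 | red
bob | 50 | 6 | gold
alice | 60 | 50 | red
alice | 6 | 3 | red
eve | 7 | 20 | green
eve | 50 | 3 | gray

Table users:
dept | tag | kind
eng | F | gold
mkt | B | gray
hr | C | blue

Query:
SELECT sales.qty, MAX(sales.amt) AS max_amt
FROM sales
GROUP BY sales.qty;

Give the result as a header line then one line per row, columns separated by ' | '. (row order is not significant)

After GROUP BY (5 rows):
sales.qty | max_amt
4 | 5
50 | 6
60 | 50
6 | 3
7 | 20

== RESULT ==
sales.qty | max_amt
4 | 5
50 | 6
60 | 50
6 | 3
7 | 20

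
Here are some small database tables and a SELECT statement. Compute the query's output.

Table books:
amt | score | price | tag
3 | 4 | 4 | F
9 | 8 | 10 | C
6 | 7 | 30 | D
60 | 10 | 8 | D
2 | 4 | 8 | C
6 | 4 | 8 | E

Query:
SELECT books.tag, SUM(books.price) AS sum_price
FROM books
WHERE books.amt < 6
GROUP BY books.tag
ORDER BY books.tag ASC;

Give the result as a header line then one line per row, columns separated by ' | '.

After WHERE (2 rows):
books.amt | books.score | books.price | books.tag
3 | 4 | 4 | F
2 | 4 | 8 | C
After GROUP BY (2 rows):
books.tag | sum_price
F | 4
C | 8
After ORDER BY (2 rows):
books.tag | sum_price
C | 8
F | 4

== RESULT ==
books.tag | sum_price
C | 8
F | 4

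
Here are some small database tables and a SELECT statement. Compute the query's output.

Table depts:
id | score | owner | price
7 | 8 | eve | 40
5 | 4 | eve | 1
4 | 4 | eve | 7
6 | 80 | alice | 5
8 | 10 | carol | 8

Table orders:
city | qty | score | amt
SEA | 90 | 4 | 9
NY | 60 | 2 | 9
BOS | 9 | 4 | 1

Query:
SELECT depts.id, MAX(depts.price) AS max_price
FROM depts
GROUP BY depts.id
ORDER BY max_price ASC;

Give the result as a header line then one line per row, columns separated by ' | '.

After GROUP BY (5 rows):
depts.id | max_price
7 | 40
5 | 1
4 | 7
6 | 5
8 | 8
After ORDER BY (5 rows):
depts.id | max_price
5 | 1
6 | 5
4 | 7
8 | 8
7 | 40

== RESULT ==
depts.id | max_price
5 | 1
6 | 5
4 | 7
8 | 8
7 | 40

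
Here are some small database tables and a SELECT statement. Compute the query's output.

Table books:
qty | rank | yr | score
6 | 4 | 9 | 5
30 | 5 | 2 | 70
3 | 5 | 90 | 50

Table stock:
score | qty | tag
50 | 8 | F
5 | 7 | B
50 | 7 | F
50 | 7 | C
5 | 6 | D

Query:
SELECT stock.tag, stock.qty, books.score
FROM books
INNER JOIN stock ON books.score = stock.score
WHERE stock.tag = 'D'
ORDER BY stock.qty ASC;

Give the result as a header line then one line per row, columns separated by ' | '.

After JOIN stock (5 rows):
books.qty | books.rank | books.yr | books.score | stock.score | stock.qty | stock.tag
6 | 4 | 9 | 5 | 5 | 7 | B
6 | 4 | 9 | 5 | 5 | 6 | D
3 | 5 | 90 | 50 | 50 | 8 | F
3 | 5 | 90 | 50 | 50 | 7 | F
3 | 5 | 90 | 50 | 50 | 7 | C
After WHERE (1 rows):
books.qty | books.rank | books.yr | books.score | stock.score | stock.qty | stock.tag
6 | 4 | 9 | 5 | 5 | 6 | D
After SELECT (1 rows):
stock.tag | stock.qty | books.score
D | 6 | 5
After ORDER BY (1 rows):
stock.tag | stock.qty | books.score
D | 6 | 5

== RESULT ==
stock.tag | stock.qty | books.score
D | 6 | 5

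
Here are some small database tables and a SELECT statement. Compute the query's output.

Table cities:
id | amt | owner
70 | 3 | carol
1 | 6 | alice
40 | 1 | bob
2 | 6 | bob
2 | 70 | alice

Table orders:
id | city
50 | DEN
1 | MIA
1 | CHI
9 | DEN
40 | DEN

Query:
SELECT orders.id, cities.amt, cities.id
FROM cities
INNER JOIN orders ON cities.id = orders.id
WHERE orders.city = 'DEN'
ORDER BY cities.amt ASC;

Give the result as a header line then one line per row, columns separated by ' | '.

After JOIN orders (3 rows):
cities.id | cities.amt | cities.owner | orders.id | orders.city
1 | 6 | alice | 1 | MIA
1 | 6 | alice | 1 | CHI
40 | 1 | bob | 40 | DEN
After WHERE (1 rows):
cities.id | cities.amt | cities.owner | orders.id | orders.city
40 | 1 | bob | 40 | DEN
After SELECT (1 rows):
orders.id | cities.amt | cities.id
40 | 1 | 40
After ORDER BY (1 rows):
orders.id | cities.amt | cities.id
40 | 1 | 40

== RESULT ==
orders.id | cities.amt | cities.id
40 | 1 | 40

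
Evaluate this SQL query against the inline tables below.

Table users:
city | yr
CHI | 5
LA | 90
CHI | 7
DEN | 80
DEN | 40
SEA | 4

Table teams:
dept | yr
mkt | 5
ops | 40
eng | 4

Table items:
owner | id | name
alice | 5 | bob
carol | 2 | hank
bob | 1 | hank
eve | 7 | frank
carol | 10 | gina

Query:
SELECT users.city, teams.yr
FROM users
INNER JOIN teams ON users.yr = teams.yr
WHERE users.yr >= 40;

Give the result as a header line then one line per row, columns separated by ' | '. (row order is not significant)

After JOIN teams (3 rows):
users.city | users.yr | teams.dept | teams.yr
CHI | 5 | mkt | 5
DEN | 40 | ops | 40
SEA | 4 | eng | 4
After WHERE (1 rows):
users.city | users.yr | teams.dept | teams.yr
DEN | 40 | ops | 40
After SELECT (1 rows):
users.city | teams.yr
DEN | 40

== RESULT ==
users.city | teams.yr
DEN | 40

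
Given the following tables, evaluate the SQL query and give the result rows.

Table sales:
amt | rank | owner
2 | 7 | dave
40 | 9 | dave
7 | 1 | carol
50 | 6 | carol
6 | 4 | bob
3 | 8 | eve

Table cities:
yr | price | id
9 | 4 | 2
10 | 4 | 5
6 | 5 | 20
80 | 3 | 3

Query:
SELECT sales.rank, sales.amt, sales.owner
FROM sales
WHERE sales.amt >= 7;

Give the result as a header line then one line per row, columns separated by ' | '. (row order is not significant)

== RESULT ==
sales.rank | sales.amt | sales.owner
9 | 40 | dave
1 | 7 | carol
6 | 50 | carol

Derivation:
After WHERE (3 rows):
sales.amt | sales.rank | sales.owner
40 | 9 | dave
7 | 1 | carol
50 | 6 | carol
After SELECT (3 rows):
sales.rank | sales.amt | sales.owner
9 | 40 | dave
1 | 7 | carol
6 | 50 | carol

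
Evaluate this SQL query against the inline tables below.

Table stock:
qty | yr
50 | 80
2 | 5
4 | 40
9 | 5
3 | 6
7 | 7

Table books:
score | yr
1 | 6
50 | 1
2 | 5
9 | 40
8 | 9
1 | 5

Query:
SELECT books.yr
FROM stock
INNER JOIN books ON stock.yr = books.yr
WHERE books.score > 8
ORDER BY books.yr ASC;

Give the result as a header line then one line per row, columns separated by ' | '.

== RESULT ==
books.yr
40

Derivation:
After JOIN books (6 rows):
stock.qty | stock.yr | books.score | books.yr
2 | 5 | 2 | 5
2 | 5 | 1 | 5
4 | 40 | 9 | 40
9 | 5 | 2 | 5
9 | 5 | 1 | 5
3 | 6 | 1 | 6
After WHERE (1 rows):
stock.qty | stock.yr | books.score | books.yr
4 | 40 | 9 | 40
After SELECT (1 rows):
books.yr
40
After ORDER BY (1 rows):
books.yr
40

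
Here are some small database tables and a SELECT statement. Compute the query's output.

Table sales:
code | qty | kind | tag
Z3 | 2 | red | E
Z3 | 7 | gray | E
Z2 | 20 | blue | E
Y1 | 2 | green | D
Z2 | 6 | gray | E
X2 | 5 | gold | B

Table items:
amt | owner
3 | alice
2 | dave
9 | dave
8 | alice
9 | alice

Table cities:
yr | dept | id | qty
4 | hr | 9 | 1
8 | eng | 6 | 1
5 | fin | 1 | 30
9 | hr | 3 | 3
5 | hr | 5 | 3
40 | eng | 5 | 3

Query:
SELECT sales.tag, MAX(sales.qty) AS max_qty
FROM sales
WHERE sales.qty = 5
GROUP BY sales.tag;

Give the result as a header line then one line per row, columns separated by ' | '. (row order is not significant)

== RESULT ==
sales.tag | max_qty
B | 5

Derivation:
After WHERE (1 rows):
sales.code | sales.qty | sales.kind | sales.tag
X2 | 5 | gold | B
After GROUP BY (1 rows):
sales.tag | max_qty
B | 5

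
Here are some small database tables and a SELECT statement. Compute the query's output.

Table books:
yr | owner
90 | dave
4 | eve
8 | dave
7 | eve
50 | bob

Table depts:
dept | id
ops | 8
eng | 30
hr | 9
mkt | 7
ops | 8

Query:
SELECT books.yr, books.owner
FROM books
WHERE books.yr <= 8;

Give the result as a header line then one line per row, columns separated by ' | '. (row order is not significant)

After WHERE (3 rows):
books.yr | books.owner
4 | eve
8 | dave
7 | eve
After SELECT (3 rows):
books.yr | books.owner
4 | eve
8 | dave
7 | eve

== RESULT ==
books.yr | books.owner
4 | eve
8 | dave
7 | eve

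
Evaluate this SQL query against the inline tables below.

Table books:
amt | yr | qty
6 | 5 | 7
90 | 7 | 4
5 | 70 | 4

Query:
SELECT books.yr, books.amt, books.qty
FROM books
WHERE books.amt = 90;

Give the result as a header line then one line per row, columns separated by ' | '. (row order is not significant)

== RESULT ==
books.yr | books.amt | books.qty
7 | 90 | 4

Derivation:
After WHERE (1 rows):
books.amt | books.yr | books.qty
90 | 7 | 4
After SELECT (1 rows):
books.yr | books.amt | books.qty
7 | 90 | 4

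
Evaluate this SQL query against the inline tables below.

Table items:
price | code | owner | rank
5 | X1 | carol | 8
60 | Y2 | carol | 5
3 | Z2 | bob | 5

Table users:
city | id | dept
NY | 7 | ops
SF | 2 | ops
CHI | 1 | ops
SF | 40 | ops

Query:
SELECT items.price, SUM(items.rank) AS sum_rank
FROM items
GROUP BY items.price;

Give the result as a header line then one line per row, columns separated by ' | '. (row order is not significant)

== RESULT ==
items.price | sum_rank
5 | 8
60 | 5
3 | 5

Derivation:
After GROUP BY (3 rows):
items.price | sum_rank
5 | 8
60 | 5
3 | 5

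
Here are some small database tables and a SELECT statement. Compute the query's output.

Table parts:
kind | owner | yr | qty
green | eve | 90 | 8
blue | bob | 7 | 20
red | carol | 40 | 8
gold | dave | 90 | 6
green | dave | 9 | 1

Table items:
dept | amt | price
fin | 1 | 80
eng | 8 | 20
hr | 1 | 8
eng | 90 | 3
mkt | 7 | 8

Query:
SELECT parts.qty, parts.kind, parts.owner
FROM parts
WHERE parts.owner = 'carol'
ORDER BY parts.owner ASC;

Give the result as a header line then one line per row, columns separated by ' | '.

== RESULT ==
parts.qty | parts.kind | parts.owner
8 | red | carol

Derivation:
After WHERE (1 rows):
parts.kind | parts.owner | parts.yr | parts.qty
red | carol | 40 | 8
After SELECT (1 rows):
parts.qty | parts.kind | parts.owner
8 | red | carol
After ORDER BY (1 rows):
parts.qty | parts.kind | parts.owner
8 | red | carol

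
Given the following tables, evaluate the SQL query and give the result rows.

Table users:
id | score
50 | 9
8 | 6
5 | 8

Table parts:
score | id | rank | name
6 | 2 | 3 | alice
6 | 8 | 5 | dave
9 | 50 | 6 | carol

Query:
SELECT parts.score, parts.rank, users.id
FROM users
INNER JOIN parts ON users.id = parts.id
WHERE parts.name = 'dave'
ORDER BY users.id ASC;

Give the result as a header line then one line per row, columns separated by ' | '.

== RESULT ==
parts.score | parts.rank | users.id
6 | 5 | 8

Derivation:
After JOIN parts (2 rows):
users.id | users.score | parts.score | parts.id | parts.rank | parts.name
50 | 9 | 9 | 50 | 6 | carol
8 | 6 | 6 | 8 | 5 | dave
After WHERE (1 rows):
users.id | users.score | parts.score | parts.id | parts.rank | parts.name
8 | 6 | 6 | 8 | 5 | dave
After SELECT (1 rows):
parts.score | parts.rank | users.id
6 | 5 | 8
After ORDER BY (1 rows):
parts.score | parts.rank | users.id
6 | 5 | 8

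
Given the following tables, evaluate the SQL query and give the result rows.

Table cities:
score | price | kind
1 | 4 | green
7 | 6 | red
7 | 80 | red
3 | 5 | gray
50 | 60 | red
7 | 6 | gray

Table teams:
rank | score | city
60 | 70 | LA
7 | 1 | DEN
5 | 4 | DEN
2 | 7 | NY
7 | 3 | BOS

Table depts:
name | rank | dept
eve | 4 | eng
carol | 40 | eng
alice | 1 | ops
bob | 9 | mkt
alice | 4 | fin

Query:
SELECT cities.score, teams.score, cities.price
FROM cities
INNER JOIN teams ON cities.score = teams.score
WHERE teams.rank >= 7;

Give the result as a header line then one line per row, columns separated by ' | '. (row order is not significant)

After JOIN teams (5 rows):
cities.score | cities.price | cities.kind | teams.rank | teams.score | teams.city
1 | 4 | green | 7 | 1 | DEN
7 | 6 | red | 2 | 7 | NY
7 | 80 | red | 2 | 7 | NY
3 | 5 | gray | 7 | 3 | BOS
7 | 6 | gray | 2 | 7 | NY
After WHERE (2 rows):
cities.score | cities.price | cities.kind | teams.rank | teams.score | teams.city
1 | 4 | green | 7 | 1 | DEN
3 | 5 | gray | 7 | 3 | BOS
After SELECT (2 rows):
cities.score | teams.score | cities.price
1 | 1 | 4
3 | 3 | 5

== RESULT ==
cities.score | teams.score | cities.price
1 | 1 | 4
3 | 3 | 5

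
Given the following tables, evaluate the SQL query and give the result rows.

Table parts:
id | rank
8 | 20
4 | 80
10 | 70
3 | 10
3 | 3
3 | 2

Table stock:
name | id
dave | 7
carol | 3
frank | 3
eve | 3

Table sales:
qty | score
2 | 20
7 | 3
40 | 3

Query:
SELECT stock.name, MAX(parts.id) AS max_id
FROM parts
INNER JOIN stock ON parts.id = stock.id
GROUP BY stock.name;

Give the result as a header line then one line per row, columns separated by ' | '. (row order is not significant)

After JOIN stock (9 rows):
parts.id | parts.rank | stock.name | stock.id
3 | 10 | carol | 3
3 | 10 | frank | 3
3 | 10 | eve | 3
3 | 3 | carol | 3
3 | 3 | frank | 3
3 | 3 | eve | 3
3 | 2 | carol | 3
3 | 2 | frank | 3
3 | 2 | eve | 3
After GROUP BY (3 rows):
stock.name | max_id
carol | 3
frank | 3
eve | 3

== RESULT ==
stock.name | max_id
carol | 3
frank | 3
eve | 3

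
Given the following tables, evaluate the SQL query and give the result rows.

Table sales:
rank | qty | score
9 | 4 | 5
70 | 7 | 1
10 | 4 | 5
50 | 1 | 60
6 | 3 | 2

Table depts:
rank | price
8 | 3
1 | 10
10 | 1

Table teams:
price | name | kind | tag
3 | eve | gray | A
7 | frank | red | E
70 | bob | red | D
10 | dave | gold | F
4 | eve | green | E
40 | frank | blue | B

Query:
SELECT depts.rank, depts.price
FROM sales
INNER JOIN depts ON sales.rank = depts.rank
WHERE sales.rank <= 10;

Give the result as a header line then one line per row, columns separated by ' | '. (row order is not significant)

== RESULT ==
depts.rank | depts.price
10 | 1

Derivation:
After JOIN depts (1 rows):
sales.rank | sales.qty | sales.score | depts.rank | depts.price
10 | 4 | 5 | 10 | 1
After WHERE (1 rows):
sales.rank | sales.qty | sales.score | depts.rank | depts.price
10 | 4 | 5 | 10 | 1
After SELECT (1 rows):
depts.rank | depts.price
10 | 1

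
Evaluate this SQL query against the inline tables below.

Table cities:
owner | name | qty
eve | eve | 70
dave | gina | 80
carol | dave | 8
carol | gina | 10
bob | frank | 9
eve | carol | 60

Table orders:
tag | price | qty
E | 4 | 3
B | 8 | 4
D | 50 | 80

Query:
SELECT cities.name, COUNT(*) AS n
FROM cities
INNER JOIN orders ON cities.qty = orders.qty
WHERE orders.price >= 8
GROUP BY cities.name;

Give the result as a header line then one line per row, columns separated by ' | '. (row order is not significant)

== RESULT ==
cities.name | n
gina | 1

Derivation:
After JOIN orders (1 rows):
cities.owner | cities.name | cities.qty | orders.tag | orders.price | orders.qty
dave | gina | 80 | D | 50 | 80
After WHERE (1 rows):
cities.owner | cities.name | cities.qty | orders.tag | orders.price | orders.qty
dave | gina | 80 | D | 50 | 80
After GROUP BY (1 rows):
cities.name | n
gina | 1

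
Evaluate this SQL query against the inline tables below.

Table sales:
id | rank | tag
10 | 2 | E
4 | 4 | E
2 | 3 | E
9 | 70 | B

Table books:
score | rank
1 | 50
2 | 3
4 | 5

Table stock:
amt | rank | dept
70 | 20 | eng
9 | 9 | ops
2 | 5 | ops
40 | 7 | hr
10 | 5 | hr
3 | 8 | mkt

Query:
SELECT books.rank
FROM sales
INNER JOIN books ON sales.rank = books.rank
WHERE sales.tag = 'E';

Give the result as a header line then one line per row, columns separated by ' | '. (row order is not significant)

After JOIN books (1 rows):
sales.id | sales.rank | sales.tag | books.score | books.rank
2 | 3 | E | 2 | 3
After WHERE (1 rows):
sales.id | sales.rank | sales.tag | books.score | books.rank
2 | 3 | E | 2 | 3
After SELECT (1 rows):
books.rank
3

== RESULT ==
books.rank
3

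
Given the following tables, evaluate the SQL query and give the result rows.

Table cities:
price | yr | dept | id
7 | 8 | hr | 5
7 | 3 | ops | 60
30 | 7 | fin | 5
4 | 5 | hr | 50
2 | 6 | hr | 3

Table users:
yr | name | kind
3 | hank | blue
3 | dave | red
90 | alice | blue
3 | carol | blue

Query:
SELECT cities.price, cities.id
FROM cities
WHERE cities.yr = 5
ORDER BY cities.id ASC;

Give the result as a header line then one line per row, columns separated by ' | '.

After WHERE (1 rows):
cities.price | cities.yr | cities.dept | cities.id
4 | 5 | hr | 50
After SELECT (1 rows):
cities.price | cities.id
4 | 50
After ORDER BY (1 rows):
cities.price | cities.id
4 | 50

== RESULT ==
cities.price | cities.id
4 | 50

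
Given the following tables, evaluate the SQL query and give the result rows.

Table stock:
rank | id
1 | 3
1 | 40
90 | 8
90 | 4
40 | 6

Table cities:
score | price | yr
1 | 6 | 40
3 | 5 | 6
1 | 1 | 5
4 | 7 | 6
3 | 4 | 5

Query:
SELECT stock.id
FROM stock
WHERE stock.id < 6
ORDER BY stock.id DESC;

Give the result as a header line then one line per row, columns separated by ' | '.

After WHERE (2 rows):
stock.rank | stock.id
1 | 3
90 | 4
After SELECT (2 rows):
stock.id
3
4
After ORDER BY (2 rows):
stock.id
4
3

== RESULT ==
stock.id
4
3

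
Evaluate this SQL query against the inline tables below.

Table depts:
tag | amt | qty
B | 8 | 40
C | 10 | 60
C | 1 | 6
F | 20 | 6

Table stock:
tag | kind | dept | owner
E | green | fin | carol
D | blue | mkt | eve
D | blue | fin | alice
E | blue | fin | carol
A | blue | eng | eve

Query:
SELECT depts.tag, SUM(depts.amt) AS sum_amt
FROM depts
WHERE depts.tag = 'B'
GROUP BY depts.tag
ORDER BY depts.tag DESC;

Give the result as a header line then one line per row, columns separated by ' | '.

After WHERE (1 rows):
depts.tag | depts.amt | depts.qty
B | 8 | 40
After GROUP BY (1 rows):
depts.tag | sum_amt
B | 8
After ORDER BY (1 rows):
depts.tag | sum_amt
B | 8

== RESULT ==
depts.tag | sum_amt
B | 8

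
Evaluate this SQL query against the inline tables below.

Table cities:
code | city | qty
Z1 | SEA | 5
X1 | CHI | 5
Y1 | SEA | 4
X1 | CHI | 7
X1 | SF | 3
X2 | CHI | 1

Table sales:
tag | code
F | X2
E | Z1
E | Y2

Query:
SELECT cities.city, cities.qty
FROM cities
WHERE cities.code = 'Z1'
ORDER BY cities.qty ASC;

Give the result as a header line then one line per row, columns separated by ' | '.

== RESULT ==
cities.city | cities.qty
SEA | 5

Derivation:
After WHERE (1 rows):
cities.code | cities.city | cities.qty
Z1 | SEA | 5
After SELECT (1 rows):
cities.city | cities.qty
SEA | 5
After ORDER BY (1 rows):
cities.city | cities.qty
SEA | 5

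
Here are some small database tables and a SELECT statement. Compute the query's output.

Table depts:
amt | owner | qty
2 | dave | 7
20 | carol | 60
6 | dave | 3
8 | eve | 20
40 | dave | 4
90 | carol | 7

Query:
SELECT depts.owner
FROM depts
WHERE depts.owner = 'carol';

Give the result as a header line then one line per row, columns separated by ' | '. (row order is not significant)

== RESULT ==
depts.owner
carol
carol

Derivation:
After WHERE (2 rows):
depts.amt | depts.owner | depts.qty
20 | carol | 60
90 | carol | 7
After SELECT (2 rows):
depts.owner
carol
carol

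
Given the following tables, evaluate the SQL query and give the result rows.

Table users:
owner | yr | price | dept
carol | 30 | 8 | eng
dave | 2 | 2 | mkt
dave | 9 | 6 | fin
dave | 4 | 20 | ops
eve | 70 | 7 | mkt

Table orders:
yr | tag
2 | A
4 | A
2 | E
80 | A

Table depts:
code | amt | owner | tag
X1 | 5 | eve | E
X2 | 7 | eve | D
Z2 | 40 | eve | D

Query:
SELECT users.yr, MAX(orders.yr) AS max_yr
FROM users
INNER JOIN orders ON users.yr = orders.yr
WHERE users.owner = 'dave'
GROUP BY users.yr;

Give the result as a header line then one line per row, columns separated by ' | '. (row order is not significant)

== RESULT ==
users.yr | max_yr
2 | 2
4 | 4

Derivation:
After JOIN orders (3 rows):
users.owner | users.yr | users.price | users.dept | orders.yr | orders.tag
dave | 2 | 2 | mkt | 2 | A
dave | 2 | 2 | mkt | 2 | E
dave | 4 | 20 | ops | 4 | A
After WHERE (3 rows):
users.owner | users.yr | users.price | users.dept | orders.yr | orders.tag
dave | 2 | 2 | mkt | 2 | A
dave | 2 | 2 | mkt | 2 | E
dave | 4 | 20 | ops | 4 | A
After GROUP BY (2 rows):
users.yr | max_yr
2 | 2
4 | 4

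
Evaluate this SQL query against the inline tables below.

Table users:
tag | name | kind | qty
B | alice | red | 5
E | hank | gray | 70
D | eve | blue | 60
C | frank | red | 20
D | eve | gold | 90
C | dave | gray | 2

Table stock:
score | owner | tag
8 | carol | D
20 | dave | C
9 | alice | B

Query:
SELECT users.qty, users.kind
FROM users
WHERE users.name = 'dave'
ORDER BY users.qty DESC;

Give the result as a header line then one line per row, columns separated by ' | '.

After WHERE (1 rows):
users.tag | users.name | users.kind | users.qty
C | dave | gray | 2
After SELECT (1 rows):
users.qty | users.kind
2 | gray
After ORDER BY (1 rows):
users.qty | users.kind
2 | gray

== RESULT ==
users.qty | users.kind
2 | gray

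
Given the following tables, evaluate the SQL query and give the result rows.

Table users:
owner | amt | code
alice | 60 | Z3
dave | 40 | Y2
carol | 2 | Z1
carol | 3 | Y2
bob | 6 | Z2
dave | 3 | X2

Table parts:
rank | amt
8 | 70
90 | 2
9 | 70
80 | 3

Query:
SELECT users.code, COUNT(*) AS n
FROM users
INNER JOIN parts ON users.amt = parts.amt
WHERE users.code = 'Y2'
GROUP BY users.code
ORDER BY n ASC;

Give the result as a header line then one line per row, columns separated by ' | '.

== RESULT ==
users.code | n
Y2 | 1

Derivation:
After JOIN parts (3 rows):
users.owner | users.amt | users.code | parts.rank | parts.amt
carol | 2 | Z1 | 90 | 2
carol | 3 | Y2 | 80 | 3
dave | 3 | X2 | 80 | 3
After WHERE (1 rows):
users.owner | users.amt | users.code | parts.rank | parts.amt
carol | 3 | Y2 | 80 | 3
After GROUP BY (1 rows):
users.code | n
Y2 | 1
After ORDER BY (1 rows):
users.code | n
Y2 | 1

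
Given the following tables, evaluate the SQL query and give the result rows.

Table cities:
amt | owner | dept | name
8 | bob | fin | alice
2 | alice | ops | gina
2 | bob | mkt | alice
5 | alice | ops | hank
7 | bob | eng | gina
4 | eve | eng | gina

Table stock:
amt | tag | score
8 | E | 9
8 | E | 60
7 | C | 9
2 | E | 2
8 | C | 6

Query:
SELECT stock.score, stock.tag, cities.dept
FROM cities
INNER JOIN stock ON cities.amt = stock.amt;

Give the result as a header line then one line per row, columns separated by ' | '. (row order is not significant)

After JOIN stock (6 rows):
cities.amt | cities.owner | cities.dept | cities.name | stock.amt | stock.tag | stock.score
8 | bob | fin | alice | 8 | E | 9
8 | bob | fin | alice | 8 | E | 60
8 | bob | fin | alice | 8 | C | 6
2 | alice | ops | gina | 2 | E | 2
2 | bob | mkt | alice | 2 | E | 2
7 | bob | eng | gina | 7 | C | 9
After SELECT (6 rows):
stock.score | stock.tag | cities.dept
9 | E | fin
60 | E | fin
6 | C | fin
2 | E | ops
2 | E | mkt
9 | C | eng

== RESULT ==
stock.score | stock.tag | cities.dept
9 | E | fin
60 | E | fin
6 | C | fin
2 | E | ops
2 | E | mkt
9 | C | eng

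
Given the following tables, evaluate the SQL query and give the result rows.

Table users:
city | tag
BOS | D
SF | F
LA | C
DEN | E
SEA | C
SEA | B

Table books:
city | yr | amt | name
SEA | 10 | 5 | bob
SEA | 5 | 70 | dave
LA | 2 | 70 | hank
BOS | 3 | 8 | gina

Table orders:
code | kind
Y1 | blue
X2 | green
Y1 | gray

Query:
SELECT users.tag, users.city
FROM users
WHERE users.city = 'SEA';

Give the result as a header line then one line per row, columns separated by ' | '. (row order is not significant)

== RESULT ==
users.tag | users.city
C | SEA
B | SEA

Derivation:
After WHERE (2 rows):
users.city | users.tag
SEA | C
SEA | B
After SELECT (2 rows):
users.tag | users.city
C | SEA
B | SEA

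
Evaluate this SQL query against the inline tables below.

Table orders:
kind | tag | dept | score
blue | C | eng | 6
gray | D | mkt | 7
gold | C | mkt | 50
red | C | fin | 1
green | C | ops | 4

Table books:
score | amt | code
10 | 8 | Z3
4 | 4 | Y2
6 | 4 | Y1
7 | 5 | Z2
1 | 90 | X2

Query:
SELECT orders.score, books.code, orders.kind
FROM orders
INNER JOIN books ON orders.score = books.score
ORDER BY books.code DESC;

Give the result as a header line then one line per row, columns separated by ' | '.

== RESULT ==
orders.score | books.code | orders.kind
7 | Z2 | gray
4 | Y2 | green
6 | Y1 | blue
1 | X2 | red

Derivation:
After JOIN books (4 rows):
orders.kind | orders.tag | orders.dept | orders.score | books.score | books.amt | books.code
blue | C | eng | 6 | 6 | 4 | Y1
gray | D | mkt | 7 | 7 | 5 | Z2
red | C | fin | 1 | 1 | 90 | X2
green | C | ops | 4 | 4 | 4 | Y2
After SELECT (4 rows):
orders.score | books.code | orders.kind
6 | Y1 | blue
7 | Z2 | gray
1 | X2 | red
4 | Y2 | green
After ORDER BY (4 rows):
orders.score | books.code | orders.kind
7 | Z2 | gray
4 | Y2 | green
6 | Y1 | blue
1 | X2 | red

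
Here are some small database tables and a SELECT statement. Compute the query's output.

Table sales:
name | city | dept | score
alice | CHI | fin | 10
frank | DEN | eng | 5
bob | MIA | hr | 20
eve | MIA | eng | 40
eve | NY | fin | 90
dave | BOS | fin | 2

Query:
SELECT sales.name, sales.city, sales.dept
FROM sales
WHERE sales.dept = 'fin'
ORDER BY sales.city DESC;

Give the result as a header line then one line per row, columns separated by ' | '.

After WHERE (3 rows):
sales.name | sales.city | sales.dept | sales.score
alice | CHI | fin | 10
eve | NY | fin | 90
dave | BOS | fin | 2
After SELECT (3 rows):
sales.name | sales.city | sales.dept
alice | CHI | fin
eve | NY | fin
dave | BOS | fin
After ORDER BY (3 rows):
sales.name | sales.city | sales.dept
eve | NY | fin
alice | CHI | fin
dave | BOS | fin

== RESULT ==
sales.name | sales.city | sales.dept
eve | NY | fin
alice | CHI | fin
dave | BOS | fin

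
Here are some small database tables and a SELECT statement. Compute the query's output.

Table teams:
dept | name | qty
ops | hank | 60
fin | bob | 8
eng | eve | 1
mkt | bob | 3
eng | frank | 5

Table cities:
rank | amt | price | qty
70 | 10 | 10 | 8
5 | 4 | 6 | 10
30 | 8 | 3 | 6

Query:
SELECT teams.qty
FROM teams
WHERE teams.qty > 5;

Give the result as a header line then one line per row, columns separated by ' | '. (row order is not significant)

== RESULT ==
teams.qty
60
8

Derivation:
After WHERE (2 rows):
teams.dept | teams.name | teams.qty
ops | hank | 60
fin | bob | 8
After SELECT (2 rows):
teams.qty
60
8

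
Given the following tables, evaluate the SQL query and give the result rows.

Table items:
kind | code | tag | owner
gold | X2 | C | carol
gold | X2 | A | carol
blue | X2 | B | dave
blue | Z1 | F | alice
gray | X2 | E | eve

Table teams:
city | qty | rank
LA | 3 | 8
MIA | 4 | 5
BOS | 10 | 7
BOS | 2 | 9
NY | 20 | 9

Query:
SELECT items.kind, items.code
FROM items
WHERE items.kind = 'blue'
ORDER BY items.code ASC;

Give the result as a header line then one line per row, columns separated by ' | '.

== RESULT ==
items.kind | items.code
blue | X2
blue | Z1

Derivation:
After WHERE (2 rows):
items.kind | items.code | items.tag | items.owner
blue | X2 | B | dave
blue | Z1 | F | alice
After SELECT (2 rows):
items.kind | items.code
blue | X2
blue | Z1
After ORDER BY (2 rows):
items.kind | items.code
blue | X2
blue | Z1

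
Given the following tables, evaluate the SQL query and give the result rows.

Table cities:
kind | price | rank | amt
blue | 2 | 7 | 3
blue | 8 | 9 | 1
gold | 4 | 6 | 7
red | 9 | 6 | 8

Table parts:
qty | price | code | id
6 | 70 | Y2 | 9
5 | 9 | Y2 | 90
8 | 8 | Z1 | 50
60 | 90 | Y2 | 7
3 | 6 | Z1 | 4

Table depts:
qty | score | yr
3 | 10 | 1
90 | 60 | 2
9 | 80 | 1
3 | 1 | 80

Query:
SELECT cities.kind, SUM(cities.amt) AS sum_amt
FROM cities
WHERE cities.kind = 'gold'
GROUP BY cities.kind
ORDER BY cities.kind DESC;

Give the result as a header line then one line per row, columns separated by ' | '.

After WHERE (1 rows):
cities.kind | cities.price | cities.rank | cities.amt
gold | 4 | 6 | 7
After GROUP BY (1 rows):
cities.kind | sum_amt
gold | 7
After ORDER BY (1 rows):
cities.kind | sum_amt
gold | 7

== RESULT ==
cities.kind | sum_amt
gold | 7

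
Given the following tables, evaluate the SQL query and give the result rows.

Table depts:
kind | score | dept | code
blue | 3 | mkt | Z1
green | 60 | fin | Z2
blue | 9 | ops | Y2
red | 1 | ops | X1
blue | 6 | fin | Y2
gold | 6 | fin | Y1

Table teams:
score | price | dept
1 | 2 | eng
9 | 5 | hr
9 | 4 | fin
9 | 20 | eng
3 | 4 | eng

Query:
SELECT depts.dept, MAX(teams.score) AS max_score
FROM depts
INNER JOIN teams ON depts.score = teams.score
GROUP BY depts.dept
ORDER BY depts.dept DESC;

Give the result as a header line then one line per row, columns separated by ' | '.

After JOIN teams (5 rows):
depts.kind | depts.score | depts.dept | depts.code | teams.score | teams.price | teams.dept
blue | 3 | mkt | Z1 | 3 | 4 | eng
blue | 9 | ops | Y2 | 9 | 5 | hr
blue | 9 | ops | Y2 | 9 | 4 | fin
blue | 9 | ops | Y2 | 9 | 20 | eng
red | 1 | ops | X1 | 1 | 2 | eng
After GROUP BY (2 rows):
depts.dept | max_score
mkt | 3
ops | 9
After ORDER BY (2 rows):
depts.dept | max_score
ops | 9
mkt | 3

== RESULT ==
depts.dept | max_score
ops | 9
mkt | 3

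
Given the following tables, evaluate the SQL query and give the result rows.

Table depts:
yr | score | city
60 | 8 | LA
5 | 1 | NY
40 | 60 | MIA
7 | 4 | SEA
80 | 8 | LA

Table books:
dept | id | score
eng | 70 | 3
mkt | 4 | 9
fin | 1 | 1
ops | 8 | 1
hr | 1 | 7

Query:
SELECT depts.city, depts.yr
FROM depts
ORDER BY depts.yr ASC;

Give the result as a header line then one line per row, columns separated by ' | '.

== RESULT ==
depts.city | depts.yr
NY | 5
SEA | 7
MIA | 40
LA | 60
LA | 80

Derivation:
After SELECT (5 rows):
depts.city | depts.yr
LA | 60
NY | 5
MIA | 40
SEA | 7
LA | 80
After ORDER BY (5 rows):
depts.city | depts.yr
NY | 5
SEA | 7
MIA | 40
LA | 60
LA | 80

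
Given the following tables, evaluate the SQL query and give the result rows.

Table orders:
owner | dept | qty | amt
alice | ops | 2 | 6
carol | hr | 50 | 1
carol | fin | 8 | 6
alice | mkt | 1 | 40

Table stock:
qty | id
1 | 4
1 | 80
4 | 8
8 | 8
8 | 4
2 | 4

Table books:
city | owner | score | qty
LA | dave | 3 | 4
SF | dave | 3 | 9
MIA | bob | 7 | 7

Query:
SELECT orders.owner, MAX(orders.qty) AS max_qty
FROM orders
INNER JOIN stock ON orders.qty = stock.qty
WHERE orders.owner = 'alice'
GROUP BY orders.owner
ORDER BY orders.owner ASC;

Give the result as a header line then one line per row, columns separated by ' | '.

== RESULT ==
orders.owner | max_qty
alice | 2

Derivation:
After JOIN stock (5 rows):
orders.owner | orders.dept | orders.qty | orders.amt | stock.qty | stock.id
alice | ops | 2 | 6 | 2 | 4
carol | fin | 8 | 6 | 8 | 8
carol | fin | 8 | 6 | 8 | 4
alice | mkt | 1 | 40 | 1 | 4
alice | mkt | 1 | 40 | 1 | 80
After WHERE (3 rows):
orders.owner | orders.dept | orders.qty | orders.amt | stock.qty | stock.id
alice | ops | 2 | 6 | 2 | 4
alice | mkt | 1 | 40 | 1 | 4
alice | mkt | 1 | 40 | 1 | 80
After GROUP BY (1 rows):
orders.owner | max_qty
alice | 2
After ORDER BY (1 rows):
orders.owner | max_qty
alice | 2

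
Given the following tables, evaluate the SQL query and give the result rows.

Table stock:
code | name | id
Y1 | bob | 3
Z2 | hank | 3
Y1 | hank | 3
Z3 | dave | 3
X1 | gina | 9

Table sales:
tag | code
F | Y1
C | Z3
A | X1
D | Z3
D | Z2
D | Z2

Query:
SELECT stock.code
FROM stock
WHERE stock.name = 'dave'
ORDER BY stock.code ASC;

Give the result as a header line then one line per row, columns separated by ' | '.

After WHERE (1 rows):
stock.code | stock.name | stock.id
Z3 | dave | 3
After SELECT (1 rows):
stock.code
Z3
After ORDER BY (1 rows):
stock.code
Z3

== RESULT ==
stock.code
Z3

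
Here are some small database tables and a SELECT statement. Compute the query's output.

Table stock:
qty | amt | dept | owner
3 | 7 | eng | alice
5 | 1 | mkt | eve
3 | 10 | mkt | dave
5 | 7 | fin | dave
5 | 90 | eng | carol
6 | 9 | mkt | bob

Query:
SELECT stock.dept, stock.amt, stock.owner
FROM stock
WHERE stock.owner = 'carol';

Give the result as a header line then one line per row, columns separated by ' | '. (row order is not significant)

== RESULT ==
stock.dept | stock.amt | stock.owner
eng | 90 | carol

Derivation:
After WHERE (1 rows):
stock.qty | stock.amt | stock.dept | stock.owner
5 | 90 | eng | carol
After SELECT (1 rows):
stock.dept | stock.amt | stock.owner
eng | 90 | carol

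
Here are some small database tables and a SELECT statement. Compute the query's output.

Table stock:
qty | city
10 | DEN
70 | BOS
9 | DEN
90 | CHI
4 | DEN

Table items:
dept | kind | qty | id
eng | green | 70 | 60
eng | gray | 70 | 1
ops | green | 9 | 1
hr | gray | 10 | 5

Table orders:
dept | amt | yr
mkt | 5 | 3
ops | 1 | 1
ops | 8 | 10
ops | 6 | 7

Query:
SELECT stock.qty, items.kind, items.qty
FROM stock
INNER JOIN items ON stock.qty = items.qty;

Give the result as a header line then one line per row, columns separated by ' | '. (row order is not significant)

== RESULT ==
stock.qty | items.kind | items.qty
10 | gray | 10
70 | green | 70
70 | gray | 70
9 | green | 9

Derivation:
After JOIN items (4 rows):
stock.qty | stock.city | items.dept | items.kind | items.qty | items.id
10 | DEN | hr | gray | 10 | 5
70 | BOS | eng | green | 70 | 60
70 | BOS | eng | gray | 70 | 1
9 | DEN | ops | green | 9 | 1
After SELECT (4 rows):
stock.qty | items.kind | items.qty
10 | gray | 10
70 | green | 70
70 | gray | 70
9 | green | 9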